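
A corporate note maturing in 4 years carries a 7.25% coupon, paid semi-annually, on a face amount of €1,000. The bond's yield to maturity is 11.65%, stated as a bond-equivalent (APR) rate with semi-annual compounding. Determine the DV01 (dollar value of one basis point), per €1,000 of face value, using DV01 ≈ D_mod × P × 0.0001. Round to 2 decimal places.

€0.29

Periodic yield y = 0.05825.
  t   CF        PV=CF/(1+0.05825)^t    t·PV
  1        36.25        34.2547        34.2547
  2        36.25        32.3692        64.7383
  3        36.25        30.5874        91.7623
  4        36.25        28.9038       115.6152
  5        36.25        27.3128       136.5641
  6        36.25        25.8094       154.8566
  7        36.25        24.3888       170.7215
  8     1,036.25       658.8072     5,270.4575
  Σ                    862.4333     6,038.9701
P = 862.4333; D_Mac = 7.00225 half-year periods = 3.50112 yrs; D_mod = 3.30841 yrs.
DV01 ≈ 3.30841 × 862.4333 × 0.0001 = 0.285328.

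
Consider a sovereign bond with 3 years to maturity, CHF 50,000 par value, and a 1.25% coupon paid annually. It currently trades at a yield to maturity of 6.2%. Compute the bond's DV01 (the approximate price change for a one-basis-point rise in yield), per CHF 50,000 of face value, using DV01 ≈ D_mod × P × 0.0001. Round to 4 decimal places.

CHF 12.0993

Periodic yield y = 0.062.
  t   CF        PV=CF/(1+0.062)^t    t·PV
  1       625.00       588.5122       588.5122
  2       625.00       554.1547     1,108.3093
  3    50,625.00    42,266.0328   126,798.0985
  Σ                 43,408.6997   128,494.9200
P = 43,408.6997; D_Mac = 2.96012 yrs; D_mod = 2.78731 yrs.
DV01 ≈ 2.78731 × 43,408.6997 × 0.0001 = 12.099333.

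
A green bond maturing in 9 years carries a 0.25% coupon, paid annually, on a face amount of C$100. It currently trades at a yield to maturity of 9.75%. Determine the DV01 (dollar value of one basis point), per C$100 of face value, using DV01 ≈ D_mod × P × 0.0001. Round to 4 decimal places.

Periodic yield y = 0.0975.
  t   CF        PV=CF/(1+0.0975)^t    t·PV
  1         0.25         0.2278         0.2278
  2         0.25         0.2076         0.4151
  3         0.25         0.1891         0.5673
  4         0.25         0.1723         0.6893
  5         0.25         0.1570         0.7850
  6         0.25         0.1431         0.8583
  7         0.25         0.1303         0.9124
  8         0.25         0.1188         0.9502
  9       100.25        43.3954       390.5585
  Σ                     44.7413       395.9640
P = 44.7413; D_Mac = 8.85007 yrs; D_mod = 8.06384 yrs.
DV01 ≈ 8.06384 × 44.7413 × 0.0001 = 0.036079.

C$0.0361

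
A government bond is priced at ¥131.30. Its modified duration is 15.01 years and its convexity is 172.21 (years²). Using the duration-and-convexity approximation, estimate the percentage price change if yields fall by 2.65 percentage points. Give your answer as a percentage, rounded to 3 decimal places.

Duration effect: -D_mod·Δy = -15.01 × (-0.0265) = +0.397765
Convexity effect: ½·C·(Δy)² = 0.5 × 172.21 × (-0.0265)² = +0.06046723625
ΔP/P ≈ +0.397765 + 0.06046723625 = +0.45823223625
= +45.823223625%.

+45.823%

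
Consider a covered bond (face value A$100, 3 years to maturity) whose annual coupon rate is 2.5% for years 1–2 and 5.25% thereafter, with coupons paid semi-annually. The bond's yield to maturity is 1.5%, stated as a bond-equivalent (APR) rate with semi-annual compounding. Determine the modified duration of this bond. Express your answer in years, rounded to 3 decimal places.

Periodic yield y = 0.0075. First find Macaulay duration:
  t   CF        PV=CF/(1+0.0075)^t    t·PV
  1        1.250         1.2407         1.2407
  2        1.250         1.2315         2.4629
  3        1.250         1.2223         3.6669
  4        1.250         1.2132         4.8528
  5        2.625         2.5287        12.6437
  6      102.625        98.1257       588.7543
  Σ                    105.5621       613.6213
P = 105.5621; Macaulay duration = 613.6213 / 105.5621 = 5.81289 half-year periods = 2.90645 years.
Modified duration = D_Mac / (1 + y) = 2.90645 / 1.0075 = 2.88481 years.

2.885 years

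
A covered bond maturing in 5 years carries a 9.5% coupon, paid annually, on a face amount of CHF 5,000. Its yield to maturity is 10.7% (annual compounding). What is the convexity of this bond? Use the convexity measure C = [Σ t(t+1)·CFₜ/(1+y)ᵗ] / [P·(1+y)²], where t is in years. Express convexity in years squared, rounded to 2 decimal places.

With y = 0.107:
  t   CF        PV=CF/(1+0.107)^t    t·PV        t(t+1)·PV
  1       475.00       429.0876       429.0876         858.1752
  2       475.00       387.6130       775.2261       2,325.6782
  3       475.00       350.1473     1,050.4418       4,201.7673
  4       475.00       316.3029     1,265.2115       6,326.0573
  5     5,475.00     3,293.4117    16,467.0583      98,802.3499
  Σ                  4,776.5625    19,987.0253     112,514.0279
P = 4,776.5625.
Convexity = Σ t(t+1)·PV / [P·(1+y)²] = 112,514.0279 / (4,776.5625 × 1.225449) = 19.22188.

19.22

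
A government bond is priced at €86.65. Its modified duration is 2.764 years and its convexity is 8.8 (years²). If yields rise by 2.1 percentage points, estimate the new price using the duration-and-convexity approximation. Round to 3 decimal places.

Duration effect: -D_mod·Δy = -2.764 × (+0.021) = -0.058044
Convexity effect: ½·C·(Δy)² = 0.5 × 8.8 × (0.021)² = +0.0019404
ΔP/P ≈ -0.058044 + 0.0019404 = -0.0561036
New price ≈ 86.65 × (1 - 0.0561036) = 81.78862306.

€81.789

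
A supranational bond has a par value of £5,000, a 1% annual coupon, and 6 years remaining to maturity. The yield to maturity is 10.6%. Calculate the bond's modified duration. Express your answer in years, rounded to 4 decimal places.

Periodic yield y = 0.106. First find Macaulay duration:
  t   CF        PV=CF/(1+0.106)^t    t·PV
  1        50.00        45.2080        45.2080
  2        50.00        40.8752        81.7504
  3        50.00        36.9577       110.8730
  4        50.00        33.4156       133.6625
  5        50.00        30.2130       151.0652
  6     5,050.00     2,759.0566    16,554.3398
  Σ                  2,945.7261    17,076.8989
P = 2,945.7261; Macaulay duration = 17,076.8989 / 2,945.7261 = 5.79718 years.
Modified duration = D_Mac / (1 + y) = 5.79718 / 1.106 = 5.24157 years.

5.2416 years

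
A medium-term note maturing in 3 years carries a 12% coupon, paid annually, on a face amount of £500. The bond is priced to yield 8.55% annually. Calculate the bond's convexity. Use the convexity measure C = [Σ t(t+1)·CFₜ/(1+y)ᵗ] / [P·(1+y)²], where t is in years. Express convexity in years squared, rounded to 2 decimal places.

8.85

With y = 0.0855:
  t   CF        PV=CF/(1+0.0855)^t    t·PV        t(t+1)·PV
  1        60.00        55.2741        55.2741         110.5481
  2        60.00        50.9204       101.8408         305.5223
  3       560.00       437.8230     1,313.4689       5,253.8757
  Σ                    544.0174     1,470.5837       5,669.9460
P = 544.0174.
Convexity = Σ t(t+1)·PV / [P·(1+y)²] = 5,669.9460 / (544.0174 × 1.178310) = 8.84518.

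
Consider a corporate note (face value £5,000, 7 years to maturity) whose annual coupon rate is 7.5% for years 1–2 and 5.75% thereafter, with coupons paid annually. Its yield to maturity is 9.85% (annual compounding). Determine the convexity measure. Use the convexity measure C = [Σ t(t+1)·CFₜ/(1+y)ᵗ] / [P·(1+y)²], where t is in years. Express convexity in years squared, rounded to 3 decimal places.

34.906

With y = 0.0985:
  t   CF        PV=CF/(1+0.0985)^t    t·PV        t(t+1)·PV
  1       375.00       341.3746       341.3746         682.7492
  2       375.00       310.7643       621.5286       1,864.5859
  3       287.50       216.8891       650.6672       2,602.6688
  4       287.50       197.4411       789.7645       3,948.8224
  5       287.50       179.7370       898.6851       5,392.1107
  6       287.50       163.6204       981.7225       6,872.0573
  7     5,287.50     2,739.3653    19,175.5572     153,404.4573
  Σ                  4,149.1918    23,459.2997     174,767.4516
P = 4,149.1918.
Convexity = Σ t(t+1)·PV / [P·(1+y)²] = 174,767.4516 / (4,149.1918 × 1.206702) = 34.90575.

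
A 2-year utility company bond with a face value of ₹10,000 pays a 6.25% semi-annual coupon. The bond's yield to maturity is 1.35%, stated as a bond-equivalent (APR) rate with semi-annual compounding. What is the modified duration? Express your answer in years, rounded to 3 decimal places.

1.903 years

Periodic yield y = 0.00675. First find Macaulay duration:
  t   CF        PV=CF/(1+0.00675)^t    t·PV
  1       312.50       310.4048       310.4048
  2       312.50       308.3236       616.6472
  3       312.50       306.2564       918.7691
  4    10,312.50    10,038.6984    40,154.7938
  Σ                 10,963.6831    42,000.6148
P = 10,963.6831; Macaulay duration = 42,000.6148 / 10,963.6831 = 3.83089 half-year periods = 1.91544 years.
Modified duration = D_Mac / (1 + y) = 1.91544 / 1.00675 = 1.90260 years.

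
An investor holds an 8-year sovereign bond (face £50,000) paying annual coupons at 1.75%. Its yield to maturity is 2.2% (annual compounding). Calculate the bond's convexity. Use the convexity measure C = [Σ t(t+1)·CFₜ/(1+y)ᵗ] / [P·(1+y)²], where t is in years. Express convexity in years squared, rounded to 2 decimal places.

63.51

With y = 0.022:
  t   CF        PV=CF/(1+0.022)^t    t·PV        t(t+1)·PV
  1       875.00       856.1644       856.1644       1,712.3288
  2       875.00       837.7342     1,675.4685       5,026.4054
  3       875.00       819.7008     2,459.1024       9,836.4098
  4       875.00       802.0556     3,208.2224      16,041.1118
  5       875.00       784.7902     3,923.9510      23,543.7062
  6       875.00       767.8965     4,607.3789      32,251.6523
  7       875.00       751.3664     5,259.5649      42,076.5196
  8    50,875.00    42,746.1747   341,969.3972   3,077,724.5748
  Σ                 48,365.8828   363,959.2497   3,208,212.7085
P = 48,365.8828.
Convexity = Σ t(t+1)·PV / [P·(1+y)²] = 3,208,212.7085 / (48,365.8828 × 1.044484) = 63.50709.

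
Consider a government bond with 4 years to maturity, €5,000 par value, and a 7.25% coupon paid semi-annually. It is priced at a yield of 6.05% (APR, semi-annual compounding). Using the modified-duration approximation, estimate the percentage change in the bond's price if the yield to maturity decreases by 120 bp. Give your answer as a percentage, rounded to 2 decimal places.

Periodic yield y = 0.03025. Modified duration first:
  t   CF        PV=CF/(1+0.03025)^t    t·PV
  1       181.25       175.9282       175.9282
  2       181.25       170.7626       341.5252
  3       181.25       165.7487       497.2461
  4       181.25       160.8820       643.5281
  5       181.25       156.1582       780.7912
  6       181.25       151.5731       909.4389
  7       181.25       147.1227     1,029.8588
  8     5,181.25     4,082.1933    32,657.5462
  Σ                  5,210.3689    37,035.8627
P = 5,210.3689; D_Mac = 7.10811 half-year periods = 3.55405 yrs; D_mod = 3.55405/(1+0.03025) = 3.44970 yrs.
ΔP/P ≈ -D_mod · Δy = -3.44970 × (-0.012) = +0.041396 = +4.1396%.

+4.14%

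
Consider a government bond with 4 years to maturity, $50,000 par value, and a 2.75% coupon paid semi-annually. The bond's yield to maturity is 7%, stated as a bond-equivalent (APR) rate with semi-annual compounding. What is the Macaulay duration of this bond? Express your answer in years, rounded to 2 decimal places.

Periodic yield y = 0.035. Discount each cash flow and weight by its period:
  t   CF        PV=CF/(1+0.035)^t    t·PV
  1       687.50       664.2512       664.2512
  2       687.50       641.7886     1,283.5772
  3       687.50       620.0856     1,860.2568
  4       687.50       599.1165     2,396.4661
  5       687.50       578.8566     2,894.2828
  6       687.50       559.2817     3,355.6902
  7       687.50       540.3688     3,782.5815
  8    50,687.50    38,492.6733   307,941.3860
  Σ                 42,696.4222   324,178.4918
Price P = Σ PV = 42,696.4222.
Macaulay duration = Σ(t·PV) / P = 324,178.4918 / 42,696.4222 = 7.59264 half-year periods.
In years: 7.59264 / 2 = 3.79632 years.

3.80 years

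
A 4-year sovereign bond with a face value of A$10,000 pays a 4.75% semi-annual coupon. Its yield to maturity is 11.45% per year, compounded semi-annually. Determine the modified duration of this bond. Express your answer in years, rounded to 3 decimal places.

3.445 years

Periodic yield y = 0.05725. First find Macaulay duration:
  t   CF        PV=CF/(1+0.05725)^t    t·PV
  1       237.50       224.6394       224.6394
  2       237.50       212.4752       424.9504
  3       237.50       200.9697       602.9090
  4       237.50       190.0872       760.3487
  5       237.50       179.7940       898.9699
  6       237.50       170.0582     1,020.3489
  7       237.50       160.8495     1,125.9466
  8    10,237.50     6,558.0144    52,464.1150
  Σ                  7,896.8875    57,522.2279
P = 7,896.8875; Macaulay duration = 57,522.2279 / 7,896.8875 = 7.28416 half-year periods = 3.64208 years.
Modified duration = D_Mac / (1 + y) = 3.64208 / 1.05725 = 3.44486 years.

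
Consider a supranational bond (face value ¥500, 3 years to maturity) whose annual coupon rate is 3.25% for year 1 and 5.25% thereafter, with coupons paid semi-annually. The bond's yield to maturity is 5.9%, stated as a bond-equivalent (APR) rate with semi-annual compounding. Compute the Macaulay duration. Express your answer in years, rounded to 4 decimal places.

2.8537 years

Periodic yield y = 0.0295. Discount each cash flow and weight by its period:
  t   CF        PV=CF/(1+0.0295)^t    t·PV
  1        8.125         7.8922         7.8922
  2        8.125         7.6660        15.3321
  3       13.125        12.0287        36.0862
  4       13.125        11.6841        46.7363
  5       13.125        11.3493        56.7463
  6      513.125       430.9879     2,585.9273
  Σ                    481.6082     2,748.7204
Price P = Σ PV = 481.6082.
Macaulay duration = Σ(t·PV) / P = 2,748.7204 / 481.6082 = 5.70738 half-year periods.
In years: 5.70738 / 2 = 2.85369 years.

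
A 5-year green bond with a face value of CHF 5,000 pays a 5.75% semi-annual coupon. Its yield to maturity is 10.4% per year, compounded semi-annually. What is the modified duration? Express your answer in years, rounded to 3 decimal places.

Periodic yield y = 0.052. First find Macaulay duration:
  t   CF        PV=CF/(1+0.052)^t    t·PV
  1       143.75       136.6445       136.6445
  2       143.75       129.8902       259.7804
  3       143.75       123.4698       370.4093
  4       143.75       117.3667       469.4668
  5       143.75       111.5653       557.8265
  6       143.75       106.0507       636.3040
  7       143.75       100.8086       705.6603
  8       143.75        95.8257       766.6055
  9       143.75        91.0891       819.8015
  10    5,143.75     3,098.2928    30,982.9278
  Σ                  4,111.0033    35,705.4266
P = 4,111.0033; Macaulay duration = 35,705.4266 / 4,111.0033 = 8.68533 half-year periods = 4.34267 years.
Modified duration = D_Mac / (1 + y) = 4.34267 / 1.052 = 4.12801 years.

4.128 years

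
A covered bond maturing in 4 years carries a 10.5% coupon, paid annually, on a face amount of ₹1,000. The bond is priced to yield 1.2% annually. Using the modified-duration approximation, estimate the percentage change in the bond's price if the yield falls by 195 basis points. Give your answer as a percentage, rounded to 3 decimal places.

Periodic yield y = 0.012. Modified duration first:
  t   CF        PV=CF/(1+0.012)^t    t·PV
  1       105.00       103.7549       103.7549
  2       105.00       102.5246       205.0493
  3       105.00       101.3089       303.9268
  4     1,105.00     1,053.5138     4,214.0552
  Σ                  1,361.1023     4,826.7862
P = 1,361.1023; D_Mac = 3.54623 yrs; D_mod = 3.54623/(1+0.012) = 3.50418 yrs.
ΔP/P ≈ -D_mod · Δy = -3.50418 × (-0.0195) = +0.068332 = +6.8332%.

+6.833%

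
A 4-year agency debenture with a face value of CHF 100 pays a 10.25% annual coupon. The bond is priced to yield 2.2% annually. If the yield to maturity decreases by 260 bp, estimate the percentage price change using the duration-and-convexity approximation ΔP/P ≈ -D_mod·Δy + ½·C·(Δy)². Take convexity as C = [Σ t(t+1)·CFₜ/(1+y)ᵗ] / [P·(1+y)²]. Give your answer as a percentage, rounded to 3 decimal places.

With y = 0.022:
  t   CF        PV=CF/(1+0.022)^t    t·PV        t(t+1)·PV
  1        10.25        10.0294        10.0294          20.0587
  2        10.25         9.8135        19.6269          58.8807
  3        10.25         9.6022        28.8066         115.2265
  4       110.25       101.0590       404.2360       2,021.1801
  Σ                    130.5040       462.6989       2,215.3461
P = 130.5040; D_Mac = 3.54548 yrs; D_mod = 3.46915 yrs; C = 16.25234.
Duration effect: -3.46915 × (-0.026) = +0.090198
Convexity effect: 0.5 × 16.25234 × (-0.026)² = +0.0054933
ΔP/P ≈ +0.090198 + 0.0054933 = +0.095691 = +9.5691%.

+9.569%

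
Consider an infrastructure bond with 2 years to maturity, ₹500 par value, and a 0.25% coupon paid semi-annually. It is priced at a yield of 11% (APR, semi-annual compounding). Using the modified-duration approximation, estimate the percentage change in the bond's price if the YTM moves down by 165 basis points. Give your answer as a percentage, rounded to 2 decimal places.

Periodic yield y = 0.055. Modified duration first:
  t   CF        PV=CF/(1+0.055)^t    t·PV
  1        0.625         0.5924         0.5924
  2        0.625         0.5615         1.1231
  3        0.625         0.5323         1.5968
  4      500.625       404.1129     1,616.4515
  Σ                    405.7991     1,619.7638
P = 405.7991; D_Mac = 3.99154 half-year periods = 1.99577 yrs; D_mod = 1.99577/(1+0.055) = 1.89173 yrs.
ΔP/P ≈ -D_mod · Δy = -1.89173 × (-0.0165) = +0.031213 = +3.1213%.

+3.12%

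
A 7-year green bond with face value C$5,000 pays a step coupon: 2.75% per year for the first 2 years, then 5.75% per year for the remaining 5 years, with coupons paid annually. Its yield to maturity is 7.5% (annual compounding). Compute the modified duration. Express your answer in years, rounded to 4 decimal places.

5.7441 years

Periodic yield y = 0.075. First find Macaulay duration:
  t   CF        PV=CF/(1+0.075)^t    t·PV
  1       137.50       127.9070       127.9070
  2       137.50       118.9832       237.9665
  3       287.50       231.4262       694.2785
  4       287.50       215.2802       861.1206
  5       287.50       200.2606     1,001.3030
  6       287.50       186.2889     1,117.7336
  7     5,287.50     3,187.0665    22,309.4658
  Σ                  4,267.2126    26,349.7750
P = 4,267.2126; Macaulay duration = 26,349.7750 / 4,267.2126 = 6.17494 years.
Modified duration = D_Mac / (1 + y) = 6.17494 / 1.075 = 5.74413 years.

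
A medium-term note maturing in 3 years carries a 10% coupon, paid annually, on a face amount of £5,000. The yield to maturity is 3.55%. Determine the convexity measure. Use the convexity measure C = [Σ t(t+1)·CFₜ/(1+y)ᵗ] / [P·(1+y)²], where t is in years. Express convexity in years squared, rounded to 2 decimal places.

9.99

With y = 0.0355:
  t   CF        PV=CF/(1+0.0355)^t    t·PV        t(t+1)·PV
  1       500.00       482.8585       482.8585         965.7170
  2       500.00       466.3047       932.6094       2,797.8282
  3     5,500.00     4,953.5024    14,860.5073      59,442.0291
  Σ                  5,902.6657    16,275.9752      63,205.5744
P = 5,902.6657.
Convexity = Σ t(t+1)·PV / [P·(1+y)²] = 63,205.5744 / (5,902.6657 × 1.072260) = 9.98635.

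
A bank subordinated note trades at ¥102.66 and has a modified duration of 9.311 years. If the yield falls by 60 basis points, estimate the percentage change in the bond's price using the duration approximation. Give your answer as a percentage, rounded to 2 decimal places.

Duration approximation: ΔP/P ≈ -D_mod · Δy = -9.311 × (-0.006) = +0.055866.
As a percentage: +5.5866%.

+5.59%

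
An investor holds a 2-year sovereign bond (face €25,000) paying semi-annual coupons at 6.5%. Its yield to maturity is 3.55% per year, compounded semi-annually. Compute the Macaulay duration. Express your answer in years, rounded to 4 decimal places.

1.9104 years

Periodic yield y = 0.01775. Discount each cash flow and weight by its period:
  t   CF        PV=CF/(1+0.01775)^t    t·PV
  1       812.50       798.3296       798.3296
  2       812.50       784.4064     1,568.8129
  3       812.50       770.7260     2,312.1781
  4    25,812.50    24,058.3382    96,233.3526
  Σ                 26,411.8003   100,912.6733
Price P = Σ PV = 26,411.8003.
Macaulay duration = Σ(t·PV) / P = 100,912.6733 / 26,411.8003 = 3.82074 half-year periods.
In years: 3.82074 / 2 = 1.91037 years.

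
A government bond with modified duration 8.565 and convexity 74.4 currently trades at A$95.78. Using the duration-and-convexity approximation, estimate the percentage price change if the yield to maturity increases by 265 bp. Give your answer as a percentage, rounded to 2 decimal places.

-20.08%

Duration effect: -D_mod·Δy = -8.565 × (+0.0265) = -0.2269725
Convexity effect: ½·C·(Δy)² = 0.5 × 74.4 × (0.0265)² = +0.0261237
ΔP/P ≈ -0.2269725 + 0.0261237 = -0.2008488
= -20.08488%.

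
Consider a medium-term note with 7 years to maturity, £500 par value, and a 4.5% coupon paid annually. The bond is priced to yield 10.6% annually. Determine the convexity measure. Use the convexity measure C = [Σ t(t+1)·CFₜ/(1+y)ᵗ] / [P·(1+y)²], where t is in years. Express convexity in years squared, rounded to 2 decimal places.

With y = 0.106:
  t   CF        PV=CF/(1+0.106)^t    t·PV        t(t+1)·PV
  1        22.50        20.3436        20.3436          40.6872
  2        22.50        18.3938        36.7877         110.3630
  3        22.50        16.6310        49.8929         199.5714
  4        22.50        15.0370        60.1481         300.7406
  5        22.50        13.5959        67.9793         407.8760
  6        22.50        12.2928        73.7570         516.2987
  7       522.50       258.1074     1,806.7516      14,454.0127
  Σ                    354.4015     2,115.6601      16,029.5496
P = 354.4015.
Convexity = Σ t(t+1)·PV / [P·(1+y)²] = 16,029.5496 / (354.4015 × 1.223236) = 36.97563.

36.98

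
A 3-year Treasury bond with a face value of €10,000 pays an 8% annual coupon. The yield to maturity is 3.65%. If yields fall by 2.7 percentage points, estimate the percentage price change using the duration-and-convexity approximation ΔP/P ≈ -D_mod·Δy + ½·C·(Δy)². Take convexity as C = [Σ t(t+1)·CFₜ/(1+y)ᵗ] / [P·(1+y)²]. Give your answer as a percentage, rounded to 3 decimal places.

With y = 0.0365:
  t   CF        PV=CF/(1+0.0365)^t    t·PV        t(t+1)·PV
  1       800.00       771.8283       771.8283       1,543.6565
  2       800.00       744.6486     1,489.2972       4,467.8916
  3    10,800.00     9,698.7516    29,096.2548     116,385.0191
  Σ                 11,215.2285    31,357.3802     122,396.5672
P = 11,215.2285; D_Mac = 2.79596 yrs; D_mod = 2.69751 yrs; C = 10.15833.
Duration effect: -2.69751 × (-0.027) = +0.072833
Convexity effect: 0.5 × 10.15833 × (-0.027)² = +0.0037027
ΔP/P ≈ +0.072833 + 0.0037027 = +0.076535 = +7.6535%.

+7.654%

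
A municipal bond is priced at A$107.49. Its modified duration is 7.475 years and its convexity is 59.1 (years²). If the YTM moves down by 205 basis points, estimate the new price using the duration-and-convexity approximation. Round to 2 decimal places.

Duration effect: -D_mod·Δy = -7.475 × (-0.0205) = +0.1532375
Convexity effect: ½·C·(Δy)² = 0.5 × 59.1 × (-0.0205)² = +0.0124183875
ΔP/P ≈ +0.1532375 + 0.0124183875 = +0.1656558875
New price ≈ 107.49 × (1 + 0.1656558875) = 125.296351347375.

A$125.30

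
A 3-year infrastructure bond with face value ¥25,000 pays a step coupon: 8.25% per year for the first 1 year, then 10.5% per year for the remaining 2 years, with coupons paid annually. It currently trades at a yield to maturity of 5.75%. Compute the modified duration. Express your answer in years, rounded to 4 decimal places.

2.6233 years

Periodic yield y = 0.0575. First find Macaulay duration:
  t   CF        PV=CF/(1+0.0575)^t    t·PV
  1     2,062.50     1,950.3546     1,950.3546
  2     2,625.00     2,347.2998     4,694.5995
  3    27,625.00    23,359.3718    70,078.1153
  Σ                 27,657.0261    76,723.0694
P = 27,657.0261; Macaulay duration = 76,723.0694 / 27,657.0261 = 2.77409 years.
Modified duration = D_Mac / (1 + y) = 2.77409 / 1.0575 = 2.62325 years.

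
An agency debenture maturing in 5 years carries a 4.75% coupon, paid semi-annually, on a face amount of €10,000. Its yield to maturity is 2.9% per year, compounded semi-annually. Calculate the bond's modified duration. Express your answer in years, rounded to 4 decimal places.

4.4680 years

Periodic yield y = 0.0145. First find Macaulay duration:
  t   CF        PV=CF/(1+0.0145)^t    t·PV
  1       237.50       234.1055       234.1055
  2       237.50       230.7595       461.5189
  3       237.50       227.4613       682.3838
  4       237.50       224.2102       896.8409
  5       237.50       221.0056     1,105.0282
  6       237.50       217.8469     1,307.0812
  7       237.50       214.7332     1,503.1326
  8       237.50       211.6641     1,693.3128
  9       237.50       208.6388     1,877.7495
  10   10,237.50     8,864.8910    88,648.9102
  Σ                 10,855.3161    98,410.0636
P = 10,855.3161; Macaulay duration = 98,410.0636 / 10,855.3161 = 9.06561 half-year periods = 4.53281 years.
Modified duration = D_Mac / (1 + y) = 4.53281 / 1.0145 = 4.46802 years.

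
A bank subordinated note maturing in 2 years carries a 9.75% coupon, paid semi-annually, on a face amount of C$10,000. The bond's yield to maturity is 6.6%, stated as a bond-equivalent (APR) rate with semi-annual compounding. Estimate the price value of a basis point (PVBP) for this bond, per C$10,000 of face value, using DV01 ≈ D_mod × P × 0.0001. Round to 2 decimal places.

Periodic yield y = 0.033.
  t   CF        PV=CF/(1+0.033)^t    t·PV
  1       487.50       471.9264       471.9264
  2       487.50       456.8504       913.7007
  3       487.50       442.2559     1,326.7678
  4    10,487.50     9,210.2345    36,840.9380
  Σ                 10,581.2672    39,553.3329
P = 10,581.2672; D_Mac = 3.73805 half-year periods = 1.86903 yrs; D_mod = 1.80932 yrs.
DV01 ≈ 1.80932 × 10,581.2672 × 0.0001 = 1.914489.

C$1.91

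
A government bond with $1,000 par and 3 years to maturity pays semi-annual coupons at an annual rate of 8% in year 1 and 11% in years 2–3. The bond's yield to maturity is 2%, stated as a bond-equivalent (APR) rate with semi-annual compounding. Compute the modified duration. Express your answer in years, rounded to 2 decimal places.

2.70 years

Periodic yield y = 0.01. First find Macaulay duration:
  t   CF        PV=CF/(1+0.01)^t    t·PV
  1        40.00        39.6040        39.6040
  2        40.00        39.2118        78.4237
  3        55.00        53.3825       160.1474
  4        55.00        52.8539       211.4157
  5        55.00        52.3306       261.6531
  6     1,055.00       993.8577     5,963.1463
  Σ                  1,231.2405     6,714.3901
P = 1,231.2405; Macaulay duration = 6,714.3901 / 1,231.2405 = 5.45335 half-year periods = 2.72668 years.
Modified duration = D_Mac / (1 + y) = 2.72668 / 1.01 = 2.69968 years.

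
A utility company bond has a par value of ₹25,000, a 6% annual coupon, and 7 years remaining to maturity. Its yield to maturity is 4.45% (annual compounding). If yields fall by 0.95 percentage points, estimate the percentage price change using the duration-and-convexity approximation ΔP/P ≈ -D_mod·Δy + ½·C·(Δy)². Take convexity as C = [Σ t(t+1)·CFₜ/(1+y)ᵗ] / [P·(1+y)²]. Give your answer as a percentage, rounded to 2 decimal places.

+5.62%

With y = 0.0445:
  t   CF        PV=CF/(1+0.0445)^t    t·PV        t(t+1)·PV
  1     1,500.00     1,436.0938     1,436.0938       2,872.1876
  2     1,500.00     1,374.9103     2,749.8206       8,249.4619
  3     1,500.00     1,316.3335     3,949.0004      15,796.0017
  4     1,500.00     1,260.2523     5,041.0090      25,205.0450
  5     1,500.00     1,206.5603     6,032.8016      36,196.8095
  6     1,500.00     1,155.1559     6,930.9353      48,516.5470
  7    26,500.00    19,538.2996   136,768.0969   1,094,144.7749
  Σ                 27,287.6056   162,907.7576   1,230,980.8277
P = 27,287.6056; D_Mac = 5.97003 yrs; D_mod = 5.71568 yrs; C = 41.34938.
Duration effect: -5.71568 × (-0.0095) = +0.054299
Convexity effect: 0.5 × 41.34938 × (-0.0095)² = +0.0018659
ΔP/P ≈ +0.054299 + 0.0018659 = +0.056165 = +5.6165%.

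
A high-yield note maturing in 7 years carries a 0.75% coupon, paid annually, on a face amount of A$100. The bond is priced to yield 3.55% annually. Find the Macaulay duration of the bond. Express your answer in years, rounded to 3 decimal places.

Periodic yield y = 0.0355. Discount each cash flow and weight by its year:
  t   CF        PV=CF/(1+0.0355)^t    t·PV
  1         0.75         0.7243         0.7243
  2         0.75         0.6995         1.3989
  3         0.75         0.6755         2.0264
  4         0.75         0.6523         2.6093
  5         0.75         0.6300         3.1498
  6         0.75         0.6084         3.6502
  7       100.75        78.9213       552.4492
  Σ                     82.9112       566.0081
Price P = Σ PV = 82.9112.
Macaulay duration = Σ(t·PV) / P = 566.0081 / 82.9112 = 6.82668 years.

6.827 years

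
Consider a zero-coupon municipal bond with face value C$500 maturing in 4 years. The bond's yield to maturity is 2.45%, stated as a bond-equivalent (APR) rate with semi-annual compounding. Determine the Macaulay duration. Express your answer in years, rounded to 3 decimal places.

A zero-coupon bond has a single cash flow at maturity, so its Macaulay duration equals its maturity: 4 years.
(Equivalently: 8 semi-annual periods ÷ 2 = 4 years.)

4.000 years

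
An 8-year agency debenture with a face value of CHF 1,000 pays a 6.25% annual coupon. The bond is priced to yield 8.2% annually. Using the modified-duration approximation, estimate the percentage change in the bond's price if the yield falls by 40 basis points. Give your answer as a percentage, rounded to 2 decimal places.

Periodic yield y = 0.082. Modified duration first:
  t   CF        PV=CF/(1+0.082)^t    t·PV
  1        62.50        57.7634        57.7634
  2        62.50        53.3858       106.7715
  3        62.50        49.3399       148.0197
  4        62.50        45.6006       182.4026
  5        62.50        42.1448       210.7239
  6        62.50        38.9508       233.7048
  7        62.50        35.9989       251.9923
  8     1,062.50       565.6019     4,524.8151
  Σ                    888.7861     5,716.1933
P = 888.7861; D_Mac = 6.43146 yrs; D_mod = 6.43146/(1+0.082) = 5.94405 yrs.
ΔP/P ≈ -D_mod · Δy = -5.94405 × (-0.004) = +0.023776 = +2.3776%.

+2.38%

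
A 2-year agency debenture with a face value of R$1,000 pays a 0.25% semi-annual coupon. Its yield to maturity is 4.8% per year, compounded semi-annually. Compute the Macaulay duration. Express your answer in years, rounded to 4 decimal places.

Periodic yield y = 0.024. Discount each cash flow and weight by its period:
  t   CF        PV=CF/(1+0.024)^t    t·PV
  1         1.25         1.2207         1.2207
  2         1.25         1.1921         2.3842
  3         1.25         1.1642         3.4925
  4     1,001.25       910.6316     3,642.5263
  Σ                    914.2085     3,649.6236
Price P = Σ PV = 914.2085.
Macaulay duration = Σ(t·PV) / P = 3,649.6236 / 914.2085 = 3.99211 half-year periods.
In years: 3.99211 / 2 = 1.99606 years.

1.9961 years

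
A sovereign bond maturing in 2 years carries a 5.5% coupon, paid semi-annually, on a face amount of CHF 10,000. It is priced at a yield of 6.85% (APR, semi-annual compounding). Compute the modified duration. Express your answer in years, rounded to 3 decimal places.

1.856 years

Periodic yield y = 0.03425. First find Macaulay duration:
  t   CF        PV=CF/(1+0.03425)^t    t·PV
  1       275.00       265.8932       265.8932
  2       275.00       257.0879       514.1758
  3       275.00       248.5742       745.7227
  4    10,275.00     8,980.0698    35,920.2792
  Σ                  9,751.6251    37,446.0708
P = 9,751.6251; Macaulay duration = 37,446.0708 / 9,751.6251 = 3.83998 half-year periods = 1.91999 years.
Modified duration = D_Mac / (1 + y) = 1.91999 / 1.03425 = 1.85641 years.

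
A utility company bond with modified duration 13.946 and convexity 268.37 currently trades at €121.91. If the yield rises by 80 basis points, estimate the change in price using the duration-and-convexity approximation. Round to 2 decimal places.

-€12.55

Duration effect: -D_mod·Δy = -13.946 × (+0.008) = -0.111568
Convexity effect: ½·C·(Δy)² = 0.5 × 268.37 × (0.008)² = +0.00858784
ΔP/P ≈ -0.111568 + 0.00858784 = -0.10298016
ΔP ≈ 121.91 × (-0.10298016) = -12.5543113056.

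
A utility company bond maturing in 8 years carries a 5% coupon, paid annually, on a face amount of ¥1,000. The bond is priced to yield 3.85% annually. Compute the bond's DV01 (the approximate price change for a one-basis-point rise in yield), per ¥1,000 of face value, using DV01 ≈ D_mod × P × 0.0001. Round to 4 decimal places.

¥0.7097

Periodic yield y = 0.0385.
  t   CF        PV=CF/(1+0.0385)^t    t·PV
  1        50.00        48.1464        48.1464
  2        50.00        46.3614        92.7229
  3        50.00        44.6427       133.9281
  4        50.00        42.9877       171.9507
  5        50.00        41.3940       206.9700
  6        50.00        39.8594       239.1565
  7        50.00        38.3817       268.6721
  8     1,050.00       776.1350     6,209.0803
  Σ                  1,077.9084     7,370.6271
P = 1,077.9084; D_Mac = 6.83790 yrs; D_mod = 6.58440 yrs.
DV01 ≈ 6.58440 × 1,077.9084 × 0.0001 = 0.709738.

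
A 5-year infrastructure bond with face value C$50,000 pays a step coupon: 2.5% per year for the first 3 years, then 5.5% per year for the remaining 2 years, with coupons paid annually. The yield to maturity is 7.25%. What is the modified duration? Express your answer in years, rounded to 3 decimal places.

4.398 years

Periodic yield y = 0.0725. First find Macaulay duration:
  t   CF        PV=CF/(1+0.0725)^t    t·PV
  1     1,250.00     1,165.5012     1,165.5012
  2     1,250.00     1,086.7144     2,173.4287
  3     1,250.00     1,013.2535     3,039.7605
  4     2,750.00     2,078.4687     8,313.8748
  5    52,750.00    37,173.7145   185,868.5727
  Σ                 42,517.6523   200,561.1380
P = 42,517.6523; Macaulay duration = 200,561.1380 / 42,517.6523 = 4.71713 years.
Modified duration = D_Mac / (1 + y) = 4.71713 / 1.0725 = 4.39825 years.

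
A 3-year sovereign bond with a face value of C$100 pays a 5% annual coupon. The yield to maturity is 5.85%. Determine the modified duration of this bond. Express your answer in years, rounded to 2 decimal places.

Periodic yield y = 0.0585. First find Macaulay duration:
  t   CF        PV=CF/(1+0.0585)^t    t·PV
  1         5.00         4.7237         4.7237
  2         5.00         4.4626         8.9252
  3       105.00        88.5354       265.6061
  Σ                     97.7216       279.2549
P = 97.7216; Macaulay duration = 279.2549 / 97.7216 = 2.85766 years.
Modified duration = D_Mac / (1 + y) = 2.85766 / 1.0585 = 2.69972 years.

2.70 years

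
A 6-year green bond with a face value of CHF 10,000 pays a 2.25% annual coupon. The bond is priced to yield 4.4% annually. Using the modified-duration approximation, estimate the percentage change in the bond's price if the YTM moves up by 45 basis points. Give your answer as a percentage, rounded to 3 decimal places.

-2.438%

Periodic yield y = 0.044. Modified duration first:
  t   CF        PV=CF/(1+0.044)^t    t·PV
  1       225.00       215.5172       215.5172
  2       225.00       206.4341       412.8683
  3       225.00       197.7338       593.2015
  4       225.00       189.4002       757.6010
  5       225.00       181.4179       907.0893
  6    10,225.00     7,896.9670    47,381.8022
  Σ                  8,887.4704    50,268.0795
P = 8,887.4704; D_Mac = 5.65606 yrs; D_mod = 5.65606/(1+0.044) = 5.41768 yrs.
ΔP/P ≈ -D_mod · Δy = -5.41768 × (+0.0045) = -0.024380 = -2.4380%.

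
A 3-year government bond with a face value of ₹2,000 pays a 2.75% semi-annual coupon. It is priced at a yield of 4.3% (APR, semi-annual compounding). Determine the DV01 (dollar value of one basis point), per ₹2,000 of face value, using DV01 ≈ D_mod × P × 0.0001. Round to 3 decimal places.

₹0.543

Periodic yield y = 0.0215.
  t   CF        PV=CF/(1+0.0215)^t    t·PV
  1        27.50        26.9212        26.9212
  2        27.50        26.3546        52.7091
  3        27.50        25.7999        77.3996
  4        27.50        25.2569       101.0274
  5        27.50        24.7253       123.6263
  6     2,027.50     1,784.5579    10,707.3472
  Σ                  1,913.6156    11,089.0309
P = 1,913.6156; D_Mac = 5.79481 half-year periods = 2.89740 yrs; D_mod = 2.83642 yrs.
DV01 ≈ 2.83642 × 1,913.6156 × 0.0001 = 0.542782.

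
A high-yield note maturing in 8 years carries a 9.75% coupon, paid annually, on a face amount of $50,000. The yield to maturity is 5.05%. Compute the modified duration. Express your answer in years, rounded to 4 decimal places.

5.8890 years

Periodic yield y = 0.0505. First find Macaulay duration:
  t   CF        PV=CF/(1+0.0505)^t    t·PV
  1     4,875.00     4,640.6473     4,640.6473
  2     4,875.00     4,417.5605     8,835.1210
  3     4,875.00     4,205.1980    12,615.5940
  4     4,875.00     4,003.0443    16,012.1771
  5     4,875.00     3,810.6085    19,053.0427
  6     4,875.00     3,627.4236    21,764.5419
  7     4,875.00     3,453.0449    24,171.3142
  8    54,875.00    37,000.3710   296,002.9684
  Σ                 65,157.8982   403,095.4065
P = 65,157.8982; Macaulay duration = 403,095.4065 / 65,157.8982 = 6.18644 years.
Modified duration = D_Mac / (1 + y) = 6.18644 / 1.0505 = 5.88904 years.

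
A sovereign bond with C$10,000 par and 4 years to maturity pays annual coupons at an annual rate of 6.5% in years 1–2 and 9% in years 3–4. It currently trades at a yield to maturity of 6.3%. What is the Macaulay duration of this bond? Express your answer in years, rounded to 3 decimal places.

3.643 years

Periodic yield y = 0.063. Discount each cash flow and weight by its year:
  t   CF        PV=CF/(1+0.063)^t    t·PV
  1       650.00       611.4770       611.4770
  2       650.00       575.2370     1,150.4740
  3       900.00       749.2775     2,247.8326
  4    10,900.00     8,536.7672    34,147.0689
  Σ                 10,472.7587    38,156.8525
Price P = Σ PV = 10,472.7587.
Macaulay duration = Σ(t·PV) / P = 38,156.8525 / 10,472.7587 = 3.64344 years.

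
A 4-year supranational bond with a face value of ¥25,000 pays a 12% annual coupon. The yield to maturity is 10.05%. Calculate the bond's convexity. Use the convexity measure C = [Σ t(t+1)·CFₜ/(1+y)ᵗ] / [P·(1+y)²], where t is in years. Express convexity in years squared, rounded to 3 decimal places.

13.349

With y = 0.1005:
  t   CF        PV=CF/(1+0.1005)^t    t·PV        t(t+1)·PV
  1     3,000.00     2,726.0336     2,726.0336       5,452.0672
  2     3,000.00     2,477.0864     4,954.1729      14,862.5186
  3     3,000.00     2,250.8736     6,752.6209      27,010.4836
  4    28,000.00    19,089.6446    76,358.5785     381,792.8927
  Σ                 26,543.6383    90,791.4059     429,117.9621
P = 26,543.6383.
Convexity = Σ t(t+1)·PV / [P·(1+y)²] = 429,117.9621 / (26,543.6383 × 1.211100) = 13.34861.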